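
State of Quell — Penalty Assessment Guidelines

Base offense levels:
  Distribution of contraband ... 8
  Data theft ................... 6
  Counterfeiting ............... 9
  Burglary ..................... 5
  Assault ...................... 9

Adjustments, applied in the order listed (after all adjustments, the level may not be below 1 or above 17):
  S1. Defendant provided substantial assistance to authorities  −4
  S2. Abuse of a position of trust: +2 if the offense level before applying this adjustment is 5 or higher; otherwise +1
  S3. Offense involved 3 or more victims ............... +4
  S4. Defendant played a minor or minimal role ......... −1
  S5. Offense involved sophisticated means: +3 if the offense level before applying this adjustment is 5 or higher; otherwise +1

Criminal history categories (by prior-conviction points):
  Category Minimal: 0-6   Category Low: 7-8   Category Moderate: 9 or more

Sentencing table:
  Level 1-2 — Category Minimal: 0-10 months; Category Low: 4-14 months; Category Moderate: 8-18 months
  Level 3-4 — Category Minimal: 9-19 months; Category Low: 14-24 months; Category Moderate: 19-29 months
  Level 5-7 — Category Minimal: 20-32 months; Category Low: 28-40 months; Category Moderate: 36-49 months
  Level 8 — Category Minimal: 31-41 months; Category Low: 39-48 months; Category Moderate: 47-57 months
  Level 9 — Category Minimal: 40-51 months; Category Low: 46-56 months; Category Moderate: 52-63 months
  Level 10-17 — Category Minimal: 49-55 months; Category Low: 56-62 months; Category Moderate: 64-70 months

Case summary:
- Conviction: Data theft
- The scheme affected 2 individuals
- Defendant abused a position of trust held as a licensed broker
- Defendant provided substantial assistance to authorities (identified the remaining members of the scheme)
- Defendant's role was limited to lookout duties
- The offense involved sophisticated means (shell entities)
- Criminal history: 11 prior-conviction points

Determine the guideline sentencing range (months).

19-29 months

Base offense level for data theft: 6.
S1 applies: 6 − 4 = 2.
S2 applies (level before this adjustment is 2 < 5, so +1): 2 + 1 = 3.
S4 applies: 3 − 1 = 2.
S5 applies (level before this adjustment is 2 < 5, so +1): 2 + 1 = 3.
Final offense level: 3.
Criminal history: 11 prior points → Category Moderate (9+).
Level 3 falls in the 3-4 band.
Grid: Level 3-4 × Category Moderate = 19-29 months.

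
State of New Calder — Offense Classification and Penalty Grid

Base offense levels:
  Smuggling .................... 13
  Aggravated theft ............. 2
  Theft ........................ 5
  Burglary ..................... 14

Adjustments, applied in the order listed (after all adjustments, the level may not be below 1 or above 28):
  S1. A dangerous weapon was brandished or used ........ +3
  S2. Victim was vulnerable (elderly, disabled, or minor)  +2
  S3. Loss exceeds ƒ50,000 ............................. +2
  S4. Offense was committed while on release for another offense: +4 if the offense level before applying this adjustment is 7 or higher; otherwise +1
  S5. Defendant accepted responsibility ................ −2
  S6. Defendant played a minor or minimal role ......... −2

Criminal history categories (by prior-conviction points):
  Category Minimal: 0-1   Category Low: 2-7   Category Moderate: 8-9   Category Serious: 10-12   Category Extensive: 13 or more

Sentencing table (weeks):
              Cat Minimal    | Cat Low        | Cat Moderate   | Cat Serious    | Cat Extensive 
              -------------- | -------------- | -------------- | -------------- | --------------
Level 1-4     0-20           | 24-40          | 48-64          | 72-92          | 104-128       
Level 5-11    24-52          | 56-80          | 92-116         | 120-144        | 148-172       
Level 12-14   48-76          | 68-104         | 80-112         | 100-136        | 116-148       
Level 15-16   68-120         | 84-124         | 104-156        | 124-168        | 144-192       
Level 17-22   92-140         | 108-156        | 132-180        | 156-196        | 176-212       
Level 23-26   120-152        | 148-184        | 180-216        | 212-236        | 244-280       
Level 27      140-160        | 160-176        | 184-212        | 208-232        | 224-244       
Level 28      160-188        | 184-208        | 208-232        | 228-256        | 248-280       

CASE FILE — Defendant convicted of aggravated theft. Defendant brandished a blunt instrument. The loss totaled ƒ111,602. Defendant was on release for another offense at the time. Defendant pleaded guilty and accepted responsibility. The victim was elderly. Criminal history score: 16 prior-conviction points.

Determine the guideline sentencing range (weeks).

148-172 weeks

Base offense level for aggravated theft: 2.
S1 applies: 2 + 3 = 5.
S2 applies: 5 + 2 = 7.
S3 applies: 7 + 2 = 9.
S4 applies (level before this adjustment is 9 ≥ 7, so +4): 9 + 4 = 13.
S5 applies: 13 − 2 = 11.
Final offense level: 11.
Criminal history: 16 prior points → Category Extensive (13+).
Level 11 falls in the 5-11 band.
Grid: Level 5-11 × Category Extensive = 148-172 weeks.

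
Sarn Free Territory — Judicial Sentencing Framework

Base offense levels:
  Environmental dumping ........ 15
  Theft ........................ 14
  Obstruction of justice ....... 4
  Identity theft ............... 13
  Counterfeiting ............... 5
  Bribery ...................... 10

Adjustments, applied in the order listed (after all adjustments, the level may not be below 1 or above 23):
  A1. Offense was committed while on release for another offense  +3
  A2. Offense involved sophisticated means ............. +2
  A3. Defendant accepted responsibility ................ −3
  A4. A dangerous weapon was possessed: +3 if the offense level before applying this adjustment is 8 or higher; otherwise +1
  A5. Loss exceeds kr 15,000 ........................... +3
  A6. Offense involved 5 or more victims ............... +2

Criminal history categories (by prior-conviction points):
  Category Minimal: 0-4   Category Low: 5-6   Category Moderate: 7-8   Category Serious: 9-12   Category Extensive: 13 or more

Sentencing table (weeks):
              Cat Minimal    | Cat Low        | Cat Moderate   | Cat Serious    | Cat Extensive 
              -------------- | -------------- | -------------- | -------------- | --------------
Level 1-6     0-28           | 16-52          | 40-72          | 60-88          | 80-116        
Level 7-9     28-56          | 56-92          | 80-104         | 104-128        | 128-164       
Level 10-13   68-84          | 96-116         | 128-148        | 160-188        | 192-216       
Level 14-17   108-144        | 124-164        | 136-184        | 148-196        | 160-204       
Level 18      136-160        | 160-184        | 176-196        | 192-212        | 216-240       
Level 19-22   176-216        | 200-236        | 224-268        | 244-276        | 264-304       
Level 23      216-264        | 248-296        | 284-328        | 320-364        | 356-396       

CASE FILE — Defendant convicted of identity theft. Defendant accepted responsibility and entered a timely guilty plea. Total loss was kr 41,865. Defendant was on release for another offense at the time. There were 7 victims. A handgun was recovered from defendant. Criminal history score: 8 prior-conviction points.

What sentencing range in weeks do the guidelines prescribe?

224-268 weeks

Base offense level for identity theft: 13.
A1 applies: 13 + 3 = 16.
A3 applies: 16 − 3 = 13.
A4 applies (level before this adjustment is 13 ≥ 8, so +3): 13 + 3 = 16.
A5 applies: 16 + 3 = 19.
A6 applies: 19 + 2 = 21.
Final offense level: 21.
Criminal history: 8 prior points → Category Moderate (7-8).
Level 21 falls in the 19-22 band.
Grid: Level 19-22 × Category Moderate = 224-268 weeks.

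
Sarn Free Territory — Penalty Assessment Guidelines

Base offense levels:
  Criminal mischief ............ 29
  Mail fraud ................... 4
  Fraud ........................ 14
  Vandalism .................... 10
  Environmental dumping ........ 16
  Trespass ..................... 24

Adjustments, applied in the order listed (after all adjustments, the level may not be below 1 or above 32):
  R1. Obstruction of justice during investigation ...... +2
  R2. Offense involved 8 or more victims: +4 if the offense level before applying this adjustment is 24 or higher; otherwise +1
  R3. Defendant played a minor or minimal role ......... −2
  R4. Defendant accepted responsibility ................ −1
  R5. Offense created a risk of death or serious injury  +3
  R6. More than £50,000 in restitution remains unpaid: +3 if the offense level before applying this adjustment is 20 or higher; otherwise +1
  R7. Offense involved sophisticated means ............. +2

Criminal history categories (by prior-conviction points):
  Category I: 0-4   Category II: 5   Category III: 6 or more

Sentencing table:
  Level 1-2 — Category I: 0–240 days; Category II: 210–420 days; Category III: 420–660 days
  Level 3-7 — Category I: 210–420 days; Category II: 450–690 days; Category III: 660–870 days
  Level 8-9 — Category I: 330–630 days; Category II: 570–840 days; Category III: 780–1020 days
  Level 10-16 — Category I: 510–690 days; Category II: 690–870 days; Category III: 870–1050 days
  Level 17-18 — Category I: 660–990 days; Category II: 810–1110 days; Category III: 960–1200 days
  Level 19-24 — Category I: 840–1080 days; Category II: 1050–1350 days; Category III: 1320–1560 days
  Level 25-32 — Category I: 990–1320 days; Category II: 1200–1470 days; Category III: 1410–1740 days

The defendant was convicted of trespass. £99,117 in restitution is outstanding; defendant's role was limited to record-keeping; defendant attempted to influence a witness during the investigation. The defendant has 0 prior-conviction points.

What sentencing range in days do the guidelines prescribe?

990-1320 days

Base offense level for trespass: 24.
R1 applies: 24 + 2 = 26.
R3 applies: 26 − 2 = 24.
R4 does not apply.
R5 does not apply.
R6 applies (level before this adjustment is 24 ≥ 20, so +3): 24 + 3 = 27.
R7 does not apply.
Final offense level: 27.
Criminal history: 0 prior points → Category I (0-4).
Level 27 falls in the 25-32 band.
Grid: Level 25-32 × Category I = 990-1320 days.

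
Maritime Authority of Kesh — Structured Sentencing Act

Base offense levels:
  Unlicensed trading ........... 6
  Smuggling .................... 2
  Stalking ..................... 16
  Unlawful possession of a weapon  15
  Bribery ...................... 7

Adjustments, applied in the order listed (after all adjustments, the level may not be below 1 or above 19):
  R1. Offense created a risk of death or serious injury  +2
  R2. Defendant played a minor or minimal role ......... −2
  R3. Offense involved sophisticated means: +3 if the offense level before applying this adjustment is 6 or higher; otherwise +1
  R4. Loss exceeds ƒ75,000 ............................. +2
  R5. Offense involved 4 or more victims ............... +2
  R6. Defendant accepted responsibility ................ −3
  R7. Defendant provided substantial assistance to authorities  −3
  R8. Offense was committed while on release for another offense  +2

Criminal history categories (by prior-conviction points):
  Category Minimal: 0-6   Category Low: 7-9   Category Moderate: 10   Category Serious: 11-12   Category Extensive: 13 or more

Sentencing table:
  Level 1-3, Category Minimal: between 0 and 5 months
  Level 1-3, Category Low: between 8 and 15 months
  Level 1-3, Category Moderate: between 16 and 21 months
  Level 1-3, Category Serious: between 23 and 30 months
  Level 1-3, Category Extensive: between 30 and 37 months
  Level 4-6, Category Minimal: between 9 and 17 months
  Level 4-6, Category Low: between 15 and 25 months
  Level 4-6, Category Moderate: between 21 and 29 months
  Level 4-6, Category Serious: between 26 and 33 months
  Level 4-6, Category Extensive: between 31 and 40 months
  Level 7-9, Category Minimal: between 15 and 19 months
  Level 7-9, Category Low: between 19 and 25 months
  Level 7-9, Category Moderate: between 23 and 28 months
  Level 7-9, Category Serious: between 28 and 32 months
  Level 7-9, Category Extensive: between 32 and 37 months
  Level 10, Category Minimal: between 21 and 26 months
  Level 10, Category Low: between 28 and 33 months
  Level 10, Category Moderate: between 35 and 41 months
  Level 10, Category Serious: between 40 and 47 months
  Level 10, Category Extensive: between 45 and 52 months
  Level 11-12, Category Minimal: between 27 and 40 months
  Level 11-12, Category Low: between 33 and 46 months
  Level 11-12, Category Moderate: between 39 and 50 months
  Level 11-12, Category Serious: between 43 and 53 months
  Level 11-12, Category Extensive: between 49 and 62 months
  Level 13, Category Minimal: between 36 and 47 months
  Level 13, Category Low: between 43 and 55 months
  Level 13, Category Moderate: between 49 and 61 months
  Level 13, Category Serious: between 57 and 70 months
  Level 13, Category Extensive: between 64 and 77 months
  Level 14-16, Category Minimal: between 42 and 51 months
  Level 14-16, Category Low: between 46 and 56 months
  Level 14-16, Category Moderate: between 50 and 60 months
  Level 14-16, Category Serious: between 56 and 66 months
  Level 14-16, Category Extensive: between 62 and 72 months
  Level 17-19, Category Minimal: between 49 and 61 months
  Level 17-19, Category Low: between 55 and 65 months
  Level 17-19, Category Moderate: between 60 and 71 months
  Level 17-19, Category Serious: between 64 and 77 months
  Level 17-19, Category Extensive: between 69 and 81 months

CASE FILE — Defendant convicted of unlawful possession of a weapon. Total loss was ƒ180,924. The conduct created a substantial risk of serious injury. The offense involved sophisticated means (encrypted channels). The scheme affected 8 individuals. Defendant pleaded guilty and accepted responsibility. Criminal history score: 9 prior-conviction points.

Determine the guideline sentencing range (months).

Base offense level for unlawful possession of a weapon: 15.
R1 applies: 15 + 2 = 17.
R3 applies (level before this adjustment is 17 ≥ 6, so +3): 17 + 3 = 20.
R4 applies: 20 + 2 = 22.
R5 applies: 22 + 2 = 24.
R6 applies: 24 − 3 = 21.
R7 does not apply.
Level 21 exceeds the maximum of 19; capped at 19.
Final offense level: 19.
Criminal history: 9 prior points → Category Low (7-9).
Level 19 falls in the 17-19 band.
Grid: Level 17-19 × Category Low = 55-65 months.

55-65 months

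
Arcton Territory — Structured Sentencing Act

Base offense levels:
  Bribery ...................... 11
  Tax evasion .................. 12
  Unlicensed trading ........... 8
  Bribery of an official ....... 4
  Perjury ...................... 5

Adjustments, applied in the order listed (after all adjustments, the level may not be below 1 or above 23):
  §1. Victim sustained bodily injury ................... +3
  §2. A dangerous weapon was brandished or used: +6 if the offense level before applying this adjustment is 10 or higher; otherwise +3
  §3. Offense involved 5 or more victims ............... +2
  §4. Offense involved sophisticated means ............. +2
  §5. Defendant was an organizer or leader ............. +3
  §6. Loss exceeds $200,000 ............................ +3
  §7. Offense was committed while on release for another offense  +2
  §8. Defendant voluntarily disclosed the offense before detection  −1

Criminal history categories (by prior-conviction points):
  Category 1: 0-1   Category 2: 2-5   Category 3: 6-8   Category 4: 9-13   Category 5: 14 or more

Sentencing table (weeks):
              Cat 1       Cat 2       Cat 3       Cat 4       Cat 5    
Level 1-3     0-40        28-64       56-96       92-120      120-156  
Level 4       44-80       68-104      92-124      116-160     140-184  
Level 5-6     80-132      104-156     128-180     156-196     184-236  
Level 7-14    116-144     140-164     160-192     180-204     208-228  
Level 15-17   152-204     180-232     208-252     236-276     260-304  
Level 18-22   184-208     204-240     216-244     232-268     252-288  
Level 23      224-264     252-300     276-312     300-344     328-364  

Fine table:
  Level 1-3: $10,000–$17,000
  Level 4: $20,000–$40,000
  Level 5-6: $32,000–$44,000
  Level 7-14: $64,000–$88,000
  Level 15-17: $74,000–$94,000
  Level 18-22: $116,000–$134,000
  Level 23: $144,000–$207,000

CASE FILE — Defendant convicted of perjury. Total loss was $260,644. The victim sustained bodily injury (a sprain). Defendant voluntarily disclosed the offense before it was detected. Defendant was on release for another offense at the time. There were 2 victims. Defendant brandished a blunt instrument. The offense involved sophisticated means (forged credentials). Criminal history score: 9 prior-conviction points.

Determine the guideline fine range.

Base offense level for perjury: 5.
§1 applies: 5 + 3 = 8.
§2 applies (level before this adjustment is 8 < 10, so +3): 8 + 3 = 11.
§4 applies: 11 + 2 = 13.
§5 does not apply.
§6 applies: 13 + 3 = 16.
§7 applies: 16 + 2 = 18.
§8 applies: 18 − 1 = 17.
Final offense level: 17.
Level 17 falls in the 15-17 band.
Fine table: Level 15-17 → $74,000–$94,000.

$74,000–$94,000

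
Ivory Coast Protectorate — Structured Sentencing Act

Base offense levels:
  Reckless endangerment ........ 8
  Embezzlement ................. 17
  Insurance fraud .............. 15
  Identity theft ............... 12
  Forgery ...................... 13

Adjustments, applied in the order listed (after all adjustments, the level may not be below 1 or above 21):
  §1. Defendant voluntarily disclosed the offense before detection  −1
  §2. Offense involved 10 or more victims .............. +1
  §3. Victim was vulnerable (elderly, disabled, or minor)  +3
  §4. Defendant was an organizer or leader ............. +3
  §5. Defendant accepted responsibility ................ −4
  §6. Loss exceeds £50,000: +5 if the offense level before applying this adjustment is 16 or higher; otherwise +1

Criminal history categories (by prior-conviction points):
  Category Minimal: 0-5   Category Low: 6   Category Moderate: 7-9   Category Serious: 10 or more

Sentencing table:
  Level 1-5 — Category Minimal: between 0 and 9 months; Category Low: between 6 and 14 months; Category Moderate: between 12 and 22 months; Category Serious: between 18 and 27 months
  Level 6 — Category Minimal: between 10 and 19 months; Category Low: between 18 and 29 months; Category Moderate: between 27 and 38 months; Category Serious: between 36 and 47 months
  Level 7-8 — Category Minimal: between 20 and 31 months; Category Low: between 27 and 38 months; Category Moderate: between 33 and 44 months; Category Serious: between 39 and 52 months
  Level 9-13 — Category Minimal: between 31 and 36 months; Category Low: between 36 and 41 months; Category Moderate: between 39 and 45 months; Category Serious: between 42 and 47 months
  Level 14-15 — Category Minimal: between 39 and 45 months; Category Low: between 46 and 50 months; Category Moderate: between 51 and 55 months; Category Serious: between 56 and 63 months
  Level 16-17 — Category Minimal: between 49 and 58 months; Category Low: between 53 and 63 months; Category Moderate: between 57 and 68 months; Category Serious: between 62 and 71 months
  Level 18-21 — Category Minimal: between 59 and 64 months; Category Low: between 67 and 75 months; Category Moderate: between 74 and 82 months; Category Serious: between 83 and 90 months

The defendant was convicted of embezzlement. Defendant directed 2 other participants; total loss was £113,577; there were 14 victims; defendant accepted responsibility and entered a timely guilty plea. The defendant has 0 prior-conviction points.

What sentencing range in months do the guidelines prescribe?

59-64 months

Base offense level for embezzlement: 17.
§1 does not apply.
§2 applies: 17 + 1 = 18.
§4 applies: 18 + 3 = 21.
§5 applies: 21 − 4 = 17.
§6 applies (level before this adjustment is 17 ≥ 16, so +5): 17 + 5 = 22.
Level 22 exceeds the maximum of 21; capped at 21.
Final offense level: 21.
Criminal history: 0 prior points → Category Minimal (0-5).
Level 21 falls in the 18-21 band.
Grid: Level 18-21 × Category Minimal = 59-64 months.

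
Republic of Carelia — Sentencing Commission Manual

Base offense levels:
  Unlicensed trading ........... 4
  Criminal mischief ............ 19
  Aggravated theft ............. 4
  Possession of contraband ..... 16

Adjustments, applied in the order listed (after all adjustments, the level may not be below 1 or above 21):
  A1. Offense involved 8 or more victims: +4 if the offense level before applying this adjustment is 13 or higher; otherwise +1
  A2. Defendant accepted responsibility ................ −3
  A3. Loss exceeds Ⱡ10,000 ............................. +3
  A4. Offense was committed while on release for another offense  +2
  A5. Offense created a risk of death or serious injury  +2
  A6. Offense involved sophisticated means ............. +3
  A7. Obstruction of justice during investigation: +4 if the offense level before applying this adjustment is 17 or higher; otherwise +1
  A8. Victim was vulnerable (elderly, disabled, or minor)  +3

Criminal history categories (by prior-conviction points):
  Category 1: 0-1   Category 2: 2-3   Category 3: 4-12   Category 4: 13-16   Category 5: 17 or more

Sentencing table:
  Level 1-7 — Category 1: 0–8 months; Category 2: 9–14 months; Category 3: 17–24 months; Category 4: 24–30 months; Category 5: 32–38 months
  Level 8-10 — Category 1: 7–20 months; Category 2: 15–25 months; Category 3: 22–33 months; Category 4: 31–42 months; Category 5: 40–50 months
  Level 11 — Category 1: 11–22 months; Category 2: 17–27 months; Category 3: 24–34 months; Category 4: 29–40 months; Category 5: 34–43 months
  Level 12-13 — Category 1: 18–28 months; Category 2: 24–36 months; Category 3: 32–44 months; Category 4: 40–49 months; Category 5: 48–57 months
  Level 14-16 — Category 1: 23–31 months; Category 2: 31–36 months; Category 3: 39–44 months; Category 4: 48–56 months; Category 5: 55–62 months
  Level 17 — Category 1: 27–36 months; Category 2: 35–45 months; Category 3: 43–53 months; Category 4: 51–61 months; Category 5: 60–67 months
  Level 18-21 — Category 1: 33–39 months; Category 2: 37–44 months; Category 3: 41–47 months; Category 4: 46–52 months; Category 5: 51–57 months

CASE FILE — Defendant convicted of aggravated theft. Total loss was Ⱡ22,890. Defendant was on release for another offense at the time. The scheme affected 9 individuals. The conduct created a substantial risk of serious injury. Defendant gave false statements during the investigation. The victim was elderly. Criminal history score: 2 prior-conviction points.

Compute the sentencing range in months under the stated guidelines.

Base offense level for aggravated theft: 4.
A1 applies (level before this adjustment is 4 < 13, so +1): 4 + 1 = 5.
A2 does not apply.
A3 applies: 5 + 3 = 8.
A4 applies: 8 + 2 = 10.
A5 applies: 10 + 2 = 12.
A6 does not apply.
A7 applies (level before this adjustment is 12 < 17, so +1): 12 + 1 = 13.
A8 applies: 13 + 3 = 16.
Final offense level: 16.
Criminal history: 2 prior points → Category 2 (2-3).
Level 16 falls in the 14-16 band.
Grid: Level 14-16 × Category 2 = 31-36 months.

31-36 months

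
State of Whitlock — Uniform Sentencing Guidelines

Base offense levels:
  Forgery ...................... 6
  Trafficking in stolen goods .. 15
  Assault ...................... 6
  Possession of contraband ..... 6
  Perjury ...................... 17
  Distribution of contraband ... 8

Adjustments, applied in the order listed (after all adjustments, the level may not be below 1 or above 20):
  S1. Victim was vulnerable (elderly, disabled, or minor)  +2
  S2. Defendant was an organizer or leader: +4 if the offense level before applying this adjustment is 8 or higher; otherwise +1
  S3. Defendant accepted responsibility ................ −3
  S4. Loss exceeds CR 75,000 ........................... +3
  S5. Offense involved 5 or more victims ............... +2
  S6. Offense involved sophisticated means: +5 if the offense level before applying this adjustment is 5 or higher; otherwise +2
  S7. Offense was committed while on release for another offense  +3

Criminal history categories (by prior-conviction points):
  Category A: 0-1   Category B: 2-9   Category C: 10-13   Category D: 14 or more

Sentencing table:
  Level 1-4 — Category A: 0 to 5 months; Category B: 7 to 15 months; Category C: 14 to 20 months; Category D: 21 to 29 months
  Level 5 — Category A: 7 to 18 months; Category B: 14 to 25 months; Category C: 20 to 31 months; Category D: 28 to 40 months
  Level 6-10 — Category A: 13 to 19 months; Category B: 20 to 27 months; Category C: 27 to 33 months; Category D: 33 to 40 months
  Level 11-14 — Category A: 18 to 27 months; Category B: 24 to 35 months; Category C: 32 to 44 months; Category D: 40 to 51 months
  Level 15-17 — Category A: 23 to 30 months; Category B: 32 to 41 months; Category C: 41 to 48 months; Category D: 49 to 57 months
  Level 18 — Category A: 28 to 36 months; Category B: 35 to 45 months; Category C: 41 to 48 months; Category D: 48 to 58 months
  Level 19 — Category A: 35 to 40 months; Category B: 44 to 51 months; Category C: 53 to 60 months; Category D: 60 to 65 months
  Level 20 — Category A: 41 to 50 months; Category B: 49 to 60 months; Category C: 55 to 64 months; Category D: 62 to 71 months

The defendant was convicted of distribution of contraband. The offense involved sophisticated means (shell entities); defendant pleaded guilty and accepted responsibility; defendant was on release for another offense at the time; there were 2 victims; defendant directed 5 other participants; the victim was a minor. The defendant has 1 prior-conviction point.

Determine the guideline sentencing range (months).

35-40 months

Base offense level for distribution of contraband: 8.
S1 applies: 8 + 2 = 10.
S2 applies (level before this adjustment is 10 ≥ 8, so +4): 10 + 4 = 14.
S3 applies: 14 − 3 = 11.
S4 does not apply.
S5 does not apply.
S6 applies (level before this adjustment is 11 ≥ 5, so +5): 11 + 5 = 16.
S7 applies: 16 + 3 = 19.
Final offense level: 19.
Criminal history: 1 prior point → Category A (0-1).
Level 19 falls in the 19 band.
Grid: Level 19 × Category A = 35-40 months.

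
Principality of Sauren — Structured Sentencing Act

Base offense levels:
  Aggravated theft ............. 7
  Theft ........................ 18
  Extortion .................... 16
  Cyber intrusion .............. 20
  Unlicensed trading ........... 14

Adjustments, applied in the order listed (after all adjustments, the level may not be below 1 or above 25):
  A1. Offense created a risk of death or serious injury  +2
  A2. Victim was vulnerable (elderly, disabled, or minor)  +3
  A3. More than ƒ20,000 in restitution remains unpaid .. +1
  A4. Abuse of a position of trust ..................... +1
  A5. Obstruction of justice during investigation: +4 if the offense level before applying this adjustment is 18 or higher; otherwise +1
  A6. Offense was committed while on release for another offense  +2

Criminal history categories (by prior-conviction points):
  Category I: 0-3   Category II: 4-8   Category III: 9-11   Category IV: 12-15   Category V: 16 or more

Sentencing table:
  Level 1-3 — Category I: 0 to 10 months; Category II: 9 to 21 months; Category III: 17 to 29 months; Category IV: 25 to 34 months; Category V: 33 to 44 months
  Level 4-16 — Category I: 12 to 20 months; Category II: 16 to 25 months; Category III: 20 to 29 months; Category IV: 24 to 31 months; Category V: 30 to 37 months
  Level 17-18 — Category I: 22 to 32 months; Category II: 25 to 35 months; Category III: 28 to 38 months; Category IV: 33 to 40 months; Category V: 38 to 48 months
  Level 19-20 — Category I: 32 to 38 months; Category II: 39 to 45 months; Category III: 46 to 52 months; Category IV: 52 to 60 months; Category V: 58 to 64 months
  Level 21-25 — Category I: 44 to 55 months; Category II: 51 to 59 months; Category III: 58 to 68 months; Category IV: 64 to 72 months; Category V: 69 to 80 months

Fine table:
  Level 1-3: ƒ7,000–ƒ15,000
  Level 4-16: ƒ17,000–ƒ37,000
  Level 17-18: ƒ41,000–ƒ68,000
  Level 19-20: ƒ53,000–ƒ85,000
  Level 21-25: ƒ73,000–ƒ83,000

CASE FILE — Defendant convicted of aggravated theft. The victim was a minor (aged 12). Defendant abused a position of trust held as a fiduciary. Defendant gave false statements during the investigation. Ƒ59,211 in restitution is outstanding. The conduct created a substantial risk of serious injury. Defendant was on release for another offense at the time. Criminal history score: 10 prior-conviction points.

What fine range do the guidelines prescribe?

ƒ41,000–ƒ68,000

Base offense level for aggravated theft: 7.
A1 applies: 7 + 2 = 9.
A2 applies: 9 + 3 = 12.
A3 applies: 12 + 1 = 13.
A4 applies: 13 + 1 = 14.
A5 applies (level before this adjustment is 14 < 18, so +1): 14 + 1 = 15.
A6 applies: 15 + 2 = 17.
Final offense level: 17.
Level 17 falls in the 17-18 band.
Fine table: Level 17-18 → ƒ41,000–ƒ68,000.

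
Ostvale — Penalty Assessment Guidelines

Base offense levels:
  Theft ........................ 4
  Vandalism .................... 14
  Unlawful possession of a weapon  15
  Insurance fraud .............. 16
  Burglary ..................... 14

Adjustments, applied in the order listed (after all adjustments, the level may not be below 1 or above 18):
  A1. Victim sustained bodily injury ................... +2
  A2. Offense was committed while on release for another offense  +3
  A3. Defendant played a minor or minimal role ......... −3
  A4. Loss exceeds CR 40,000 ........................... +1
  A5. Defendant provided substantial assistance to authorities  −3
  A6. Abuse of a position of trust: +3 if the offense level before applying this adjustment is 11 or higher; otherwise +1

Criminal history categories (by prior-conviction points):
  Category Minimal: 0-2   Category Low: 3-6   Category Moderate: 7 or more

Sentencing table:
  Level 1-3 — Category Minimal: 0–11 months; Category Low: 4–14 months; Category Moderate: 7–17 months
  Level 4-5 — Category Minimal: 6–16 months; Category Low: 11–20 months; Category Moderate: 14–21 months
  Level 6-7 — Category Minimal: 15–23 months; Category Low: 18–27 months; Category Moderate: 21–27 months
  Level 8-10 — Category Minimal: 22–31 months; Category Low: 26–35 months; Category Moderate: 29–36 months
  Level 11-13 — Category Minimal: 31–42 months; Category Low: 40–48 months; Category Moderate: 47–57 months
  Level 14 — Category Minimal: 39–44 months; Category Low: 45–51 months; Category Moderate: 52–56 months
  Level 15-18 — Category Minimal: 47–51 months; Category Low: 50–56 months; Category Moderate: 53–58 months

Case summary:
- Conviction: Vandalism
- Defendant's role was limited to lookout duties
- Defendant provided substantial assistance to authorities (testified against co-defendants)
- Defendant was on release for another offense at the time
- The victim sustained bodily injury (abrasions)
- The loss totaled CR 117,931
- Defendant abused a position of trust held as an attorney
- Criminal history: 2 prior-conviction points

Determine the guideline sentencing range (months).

47-51 months

Base offense level for vandalism: 14.
A1 applies: 14 + 2 = 16.
A2 applies: 16 + 3 = 19.
A3 applies: 19 − 3 = 16.
A4 applies: 16 + 1 = 17.
A5 applies: 17 − 3 = 14.
A6 applies (level before this adjustment is 14 ≥ 11, so +3): 14 + 3 = 17.
Final offense level: 17.
Criminal history: 2 prior points → Category Minimal (0-2).
Level 17 falls in the 15-18 band.
Grid: Level 15-18 × Category Minimal = 47-51 months.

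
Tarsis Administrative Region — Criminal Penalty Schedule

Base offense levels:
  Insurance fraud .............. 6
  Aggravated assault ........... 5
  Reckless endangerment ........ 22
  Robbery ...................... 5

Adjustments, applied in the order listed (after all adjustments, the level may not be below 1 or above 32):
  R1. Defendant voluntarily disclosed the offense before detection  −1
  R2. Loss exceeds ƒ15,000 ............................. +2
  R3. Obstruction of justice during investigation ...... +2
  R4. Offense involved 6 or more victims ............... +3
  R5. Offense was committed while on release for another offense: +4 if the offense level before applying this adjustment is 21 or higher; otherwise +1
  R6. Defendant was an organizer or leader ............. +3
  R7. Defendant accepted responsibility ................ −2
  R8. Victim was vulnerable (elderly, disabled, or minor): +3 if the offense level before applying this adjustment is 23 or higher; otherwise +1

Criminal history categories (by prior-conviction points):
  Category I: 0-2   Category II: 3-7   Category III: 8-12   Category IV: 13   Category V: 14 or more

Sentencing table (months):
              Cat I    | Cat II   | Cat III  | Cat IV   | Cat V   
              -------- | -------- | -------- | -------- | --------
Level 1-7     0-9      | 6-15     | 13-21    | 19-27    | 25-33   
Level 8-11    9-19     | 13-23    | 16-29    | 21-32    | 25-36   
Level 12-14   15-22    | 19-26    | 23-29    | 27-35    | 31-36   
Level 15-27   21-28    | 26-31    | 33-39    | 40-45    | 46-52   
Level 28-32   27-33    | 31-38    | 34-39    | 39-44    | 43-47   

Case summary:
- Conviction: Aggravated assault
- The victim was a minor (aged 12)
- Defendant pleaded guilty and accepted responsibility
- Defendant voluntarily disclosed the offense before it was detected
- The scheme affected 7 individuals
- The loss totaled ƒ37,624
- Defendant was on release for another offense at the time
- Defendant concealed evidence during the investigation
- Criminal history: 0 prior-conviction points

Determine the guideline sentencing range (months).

9-19 months

Base offense level for aggravated assault: 5.
R1 applies: 5 − 1 = 4.
R2 applies: 4 + 2 = 6.
R3 applies: 6 + 2 = 8.
R4 applies: 8 + 3 = 11.
R5 applies (level before this adjustment is 11 < 21, so +1): 11 + 1 = 12.
R6 does not apply.
R7 applies: 12 − 2 = 10.
R8 applies (level before this adjustment is 10 < 23, so +1): 10 + 1 = 11.
Final offense level: 11.
Criminal history: 0 prior points → Category I (0-2).
Level 11 falls in the 8-11 band.
Grid: Level 8-11 × Category I = 9-19 months.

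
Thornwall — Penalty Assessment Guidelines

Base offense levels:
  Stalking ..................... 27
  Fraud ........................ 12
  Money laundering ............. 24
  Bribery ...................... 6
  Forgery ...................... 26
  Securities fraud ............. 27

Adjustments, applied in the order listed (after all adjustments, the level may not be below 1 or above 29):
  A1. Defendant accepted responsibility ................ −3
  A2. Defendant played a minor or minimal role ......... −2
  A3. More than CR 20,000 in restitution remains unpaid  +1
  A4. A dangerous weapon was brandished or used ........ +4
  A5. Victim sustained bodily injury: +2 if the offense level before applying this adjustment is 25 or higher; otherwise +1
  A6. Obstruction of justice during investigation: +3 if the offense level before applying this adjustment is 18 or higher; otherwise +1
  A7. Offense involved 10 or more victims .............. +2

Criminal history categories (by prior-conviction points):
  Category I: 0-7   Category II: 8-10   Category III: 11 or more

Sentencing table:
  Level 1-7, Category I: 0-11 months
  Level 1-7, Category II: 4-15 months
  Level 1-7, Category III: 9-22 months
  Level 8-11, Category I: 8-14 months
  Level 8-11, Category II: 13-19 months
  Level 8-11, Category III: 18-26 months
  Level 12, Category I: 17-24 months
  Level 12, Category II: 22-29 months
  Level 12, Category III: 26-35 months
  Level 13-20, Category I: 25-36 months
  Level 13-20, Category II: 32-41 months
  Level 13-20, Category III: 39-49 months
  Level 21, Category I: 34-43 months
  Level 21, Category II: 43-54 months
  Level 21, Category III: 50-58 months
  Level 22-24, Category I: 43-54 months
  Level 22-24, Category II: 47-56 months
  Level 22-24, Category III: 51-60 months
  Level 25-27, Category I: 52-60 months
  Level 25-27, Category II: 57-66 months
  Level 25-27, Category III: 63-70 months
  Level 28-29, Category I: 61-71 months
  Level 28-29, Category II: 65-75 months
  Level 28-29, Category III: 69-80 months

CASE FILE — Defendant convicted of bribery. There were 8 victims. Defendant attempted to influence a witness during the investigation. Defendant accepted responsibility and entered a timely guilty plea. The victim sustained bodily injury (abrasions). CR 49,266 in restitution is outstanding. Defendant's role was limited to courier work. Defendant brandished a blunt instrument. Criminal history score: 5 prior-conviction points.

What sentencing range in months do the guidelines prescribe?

Base offense level for bribery: 6.
A1 applies: 6 − 3 = 3.
A2 applies: 3 − 2 = 1.
A3 applies: 1 + 1 = 2.
A4 applies: 2 + 4 = 6.
A5 applies (level before this adjustment is 6 < 25, so +1): 6 + 1 = 7.
A6 applies (level before this adjustment is 7 < 18, so +1): 7 + 1 = 8.
A7 does not apply.
Final offense level: 8.
Criminal history: 5 prior points → Category I (0-7).
Level 8 falls in the 8-11 band.
Grid: Level 8-11 × Category I = 8-14 months.

8-14 months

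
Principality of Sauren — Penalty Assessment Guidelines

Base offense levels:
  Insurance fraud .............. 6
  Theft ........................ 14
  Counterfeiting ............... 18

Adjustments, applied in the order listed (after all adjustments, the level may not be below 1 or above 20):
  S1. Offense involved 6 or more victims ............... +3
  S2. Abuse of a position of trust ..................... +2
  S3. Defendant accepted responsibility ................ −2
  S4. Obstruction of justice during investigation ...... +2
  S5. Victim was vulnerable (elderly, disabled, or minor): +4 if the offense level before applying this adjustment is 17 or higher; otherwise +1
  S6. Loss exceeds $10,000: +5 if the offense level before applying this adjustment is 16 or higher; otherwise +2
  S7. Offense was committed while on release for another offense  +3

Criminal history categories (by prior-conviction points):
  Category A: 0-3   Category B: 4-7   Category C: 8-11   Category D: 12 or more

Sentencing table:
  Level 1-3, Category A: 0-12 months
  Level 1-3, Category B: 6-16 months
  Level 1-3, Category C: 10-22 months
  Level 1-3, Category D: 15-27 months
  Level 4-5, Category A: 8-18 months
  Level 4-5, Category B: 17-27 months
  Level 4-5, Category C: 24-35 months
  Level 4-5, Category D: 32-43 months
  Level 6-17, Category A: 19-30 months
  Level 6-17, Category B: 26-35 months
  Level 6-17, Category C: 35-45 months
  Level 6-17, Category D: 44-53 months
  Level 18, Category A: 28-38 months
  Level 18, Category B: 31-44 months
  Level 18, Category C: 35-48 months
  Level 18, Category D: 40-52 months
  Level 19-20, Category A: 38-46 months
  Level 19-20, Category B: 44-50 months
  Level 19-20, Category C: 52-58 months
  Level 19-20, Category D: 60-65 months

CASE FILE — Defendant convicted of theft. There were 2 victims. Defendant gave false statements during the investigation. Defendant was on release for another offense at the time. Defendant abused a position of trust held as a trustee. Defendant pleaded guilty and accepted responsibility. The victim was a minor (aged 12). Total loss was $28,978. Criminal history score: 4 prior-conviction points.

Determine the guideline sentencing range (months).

Base offense level for theft: 14.
S1 does not apply.
S2 applies: 14 + 2 = 16.
S3 applies: 16 − 2 = 14.
S4 applies: 14 + 2 = 16.
S5 applies (level before this adjustment is 16 < 17, so +1): 16 + 1 = 17.
S6 applies (level before this adjustment is 17 ≥ 16, so +5): 17 + 5 = 22.
S7 applies: 22 + 3 = 25.
Level 25 exceeds the maximum of 20; capped at 20.
Final offense level: 20.
Criminal history: 4 prior points → Category B (4-7).
Level 20 falls in the 19-20 band.
Grid: Level 19-20 × Category B = 44-50 months.

44-50 months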